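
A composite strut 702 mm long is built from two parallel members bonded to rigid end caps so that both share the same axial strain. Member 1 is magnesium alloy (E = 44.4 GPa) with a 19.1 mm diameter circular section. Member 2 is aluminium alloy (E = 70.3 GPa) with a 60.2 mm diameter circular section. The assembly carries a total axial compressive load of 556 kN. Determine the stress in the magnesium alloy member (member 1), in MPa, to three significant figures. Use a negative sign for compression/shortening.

-116 MPa

A_1 = 286.5 mm².
A_2 = 2846 mm².
Equal strain + equilibrium ⇒ each member carries load in proportion to AE: A₁E₁ = 12720000 N, A₂E₂ = 200100000 N, ΣAE = 212800000 N.
σ₁ = P·E₁/ΣAE = -556000·44400/212800000 = -116 MPa.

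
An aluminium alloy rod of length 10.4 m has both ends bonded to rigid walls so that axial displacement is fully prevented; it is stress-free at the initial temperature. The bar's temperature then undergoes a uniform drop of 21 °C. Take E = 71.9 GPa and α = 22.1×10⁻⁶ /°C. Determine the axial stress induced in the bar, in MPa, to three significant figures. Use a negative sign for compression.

33.4 MPa

Free thermal expansion αLΔT = 22.1e-6 · 10400 · -21 = -4.827 mm.
The walls impose strain ε = −(-4.827)/10400 = 4.6410e-04; σ = Eε = 71900 · 4.6410e-04 = 33.37 MPa.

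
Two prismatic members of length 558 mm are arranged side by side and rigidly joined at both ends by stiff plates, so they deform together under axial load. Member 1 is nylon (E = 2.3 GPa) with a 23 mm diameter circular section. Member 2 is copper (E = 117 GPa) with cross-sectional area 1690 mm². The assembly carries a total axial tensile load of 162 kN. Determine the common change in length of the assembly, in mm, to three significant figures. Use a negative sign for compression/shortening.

0.455 mm

A_1 = 415.5 mm².
Equal strain + equilibrium ⇒ each member carries load in proportion to AE: A₁E₁ = 955600 N, A₂E₂ = 197700000 N, ΣAE = 198700000 N.
δ = PL/ΣAE = 162000·558/198700000 = 0.455 mm.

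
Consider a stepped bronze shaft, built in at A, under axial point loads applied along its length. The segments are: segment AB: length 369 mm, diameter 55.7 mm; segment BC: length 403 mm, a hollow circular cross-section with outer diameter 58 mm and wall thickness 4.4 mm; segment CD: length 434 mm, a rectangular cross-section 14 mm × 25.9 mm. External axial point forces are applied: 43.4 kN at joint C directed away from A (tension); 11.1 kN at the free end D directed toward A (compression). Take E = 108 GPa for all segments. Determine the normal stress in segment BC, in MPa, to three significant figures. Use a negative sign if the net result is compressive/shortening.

43.6 MPa

Internal axial forces (sectioning from the free end, tension +): N_CD = -11.1 kN, N_BC = 32.3 kN, N_AB = 32.3 kN.
A_BC = 740.9 mm².
σ_BC = N_BC/A_BC = 32300/740.9 = 43.59 MPa.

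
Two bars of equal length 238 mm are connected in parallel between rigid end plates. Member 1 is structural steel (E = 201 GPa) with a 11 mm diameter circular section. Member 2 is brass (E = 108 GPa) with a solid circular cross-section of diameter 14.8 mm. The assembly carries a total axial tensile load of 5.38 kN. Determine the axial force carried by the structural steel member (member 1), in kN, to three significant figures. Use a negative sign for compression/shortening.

2.73 kN

A_1 = 95.03 mm².
A_2 = 172 mm².
Equal strain + equilibrium ⇒ each member carries load in proportion to AE: A₁E₁ = 19100000 N, A₂E₂ = 18580000 N, ΣAE = 37680000 N.
F₁ = P·A₁E₁/ΣAE = 5380·19100000/37680000 = 2727 N.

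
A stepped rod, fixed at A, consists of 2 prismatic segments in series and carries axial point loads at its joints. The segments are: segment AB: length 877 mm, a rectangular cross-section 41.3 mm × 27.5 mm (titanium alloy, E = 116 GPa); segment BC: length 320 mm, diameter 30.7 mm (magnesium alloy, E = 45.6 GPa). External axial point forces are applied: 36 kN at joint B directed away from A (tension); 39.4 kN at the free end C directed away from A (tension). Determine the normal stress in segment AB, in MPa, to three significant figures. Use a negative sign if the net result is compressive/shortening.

Internal axial forces (sectioning from the free end, tension +): N_BC = 39.4 kN, N_AB = 75.4 kN.
A_AB = 1136 mm².
σ_AB = N_AB/A_AB = 75400/1136 = 66.39 MPa.

66.4 MPa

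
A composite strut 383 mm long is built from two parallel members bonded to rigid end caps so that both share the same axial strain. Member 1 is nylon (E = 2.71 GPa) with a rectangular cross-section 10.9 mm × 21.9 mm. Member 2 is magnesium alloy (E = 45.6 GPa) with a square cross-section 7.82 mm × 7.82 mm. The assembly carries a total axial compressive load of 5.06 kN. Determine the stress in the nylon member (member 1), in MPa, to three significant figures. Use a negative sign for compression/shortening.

A_1 = 238.7 mm².
A_2 = 61.15 mm².
Equal strain + equilibrium ⇒ each member carries load in proportion to AE: A₁E₁ = 646900 N, A₂E₂ = 2789000 N, ΣAE = 3435000 N.
σ₁ = P·E₁/ΣAE = -5060·2710/3435000 = -3.991 MPa.

-3.99 MPa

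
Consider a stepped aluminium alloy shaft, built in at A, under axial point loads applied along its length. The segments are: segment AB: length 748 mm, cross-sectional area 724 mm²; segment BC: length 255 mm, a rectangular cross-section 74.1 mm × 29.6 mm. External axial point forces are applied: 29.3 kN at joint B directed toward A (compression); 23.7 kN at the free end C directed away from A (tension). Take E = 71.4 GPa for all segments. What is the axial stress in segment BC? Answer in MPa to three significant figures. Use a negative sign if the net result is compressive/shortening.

10.8 MPa

Internal axial forces (sectioning from the free end, tension +): N_BC = 23.7 kN, N_AB = -5.6 kN.
A_BC = 2193 mm².
σ_BC = N_BC/A_BC = 23700/2193 = 10.81 MPa.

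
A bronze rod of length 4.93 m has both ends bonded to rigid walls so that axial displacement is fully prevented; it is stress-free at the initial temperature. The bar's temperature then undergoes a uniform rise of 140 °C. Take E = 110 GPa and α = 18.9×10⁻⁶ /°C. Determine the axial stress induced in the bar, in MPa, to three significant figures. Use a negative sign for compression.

Free thermal expansion αLΔT = 18.9e-6 · 4930 · 140 = 13.04 mm.
The walls impose strain ε = −(13.04)/4930 = -2.6460e-03; σ = Eε = 110000 · -2.6460e-03 = -291.1 MPa.

-291 MPa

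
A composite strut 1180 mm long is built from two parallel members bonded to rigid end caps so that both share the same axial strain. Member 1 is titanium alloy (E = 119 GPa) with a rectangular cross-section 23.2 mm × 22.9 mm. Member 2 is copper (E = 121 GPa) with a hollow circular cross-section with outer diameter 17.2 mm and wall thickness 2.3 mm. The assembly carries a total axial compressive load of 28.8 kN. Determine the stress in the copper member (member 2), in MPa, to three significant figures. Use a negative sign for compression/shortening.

A_1 = 531.3 mm².
A_2 = 107.7 mm².
Equal strain + equilibrium ⇒ each member carries load in proportion to AE: A₁E₁ = 63220000 N, A₂E₂ = 13030000 N, ΣAE = 76250000 N.
σ₂ = P·E₂/ΣAE = -28800·121000/76250000 = -45.7 MPa.

-45.7 MPa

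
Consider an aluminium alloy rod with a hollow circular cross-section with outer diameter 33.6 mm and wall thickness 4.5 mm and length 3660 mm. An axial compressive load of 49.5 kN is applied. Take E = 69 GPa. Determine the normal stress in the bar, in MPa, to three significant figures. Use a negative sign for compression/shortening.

-120 MPa

A = 411.4 mm².
σ = N/A = -49500/411.4 = -120.3 MPa.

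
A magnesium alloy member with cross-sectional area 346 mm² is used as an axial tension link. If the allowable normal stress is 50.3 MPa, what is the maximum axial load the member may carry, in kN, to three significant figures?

P_max = σ_allow · A = 50.3 · 346 = 17400 N = 17.4 kN.

17.4 kN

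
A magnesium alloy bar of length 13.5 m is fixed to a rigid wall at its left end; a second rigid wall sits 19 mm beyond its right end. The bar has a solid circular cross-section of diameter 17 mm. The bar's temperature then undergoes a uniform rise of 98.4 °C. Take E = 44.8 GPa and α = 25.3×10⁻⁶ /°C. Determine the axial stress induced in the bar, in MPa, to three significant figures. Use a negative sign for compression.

Free thermal expansion αLΔT = 25.3e-6 · 13500 · 98.4 = 33.61 mm.
The walls engage after the gap closes; constrained expansion = 33.61 − 19 = 14.61 mm.
The walls impose strain ε = −(14.61)/13500 = -1.0821e-03; σ = Eε = 44800 · -1.0821e-03 = -48.48 MPa.

-48.5 MPa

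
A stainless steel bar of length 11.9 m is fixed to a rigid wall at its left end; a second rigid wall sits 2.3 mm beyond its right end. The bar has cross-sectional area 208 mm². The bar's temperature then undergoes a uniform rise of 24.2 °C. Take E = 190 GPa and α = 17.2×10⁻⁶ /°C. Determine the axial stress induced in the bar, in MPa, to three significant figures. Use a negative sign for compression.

-42.4 MPa

Free thermal expansion αLΔT = 17.2e-6 · 11900 · 24.2 = 4.953 mm.
The walls engage after the gap closes; constrained expansion = 4.953 − 2.3 = 2.653 mm.
The walls impose strain ε = −(2.653)/11900 = -2.2296e-04; σ = Eε = 190000 · -2.2296e-04 = -42.36 MPa.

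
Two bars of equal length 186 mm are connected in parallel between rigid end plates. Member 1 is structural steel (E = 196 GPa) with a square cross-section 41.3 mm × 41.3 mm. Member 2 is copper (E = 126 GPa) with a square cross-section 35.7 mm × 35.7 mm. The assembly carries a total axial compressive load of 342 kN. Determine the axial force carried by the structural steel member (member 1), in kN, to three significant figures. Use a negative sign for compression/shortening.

A_1 = 1706 mm².
A_2 = 1274 mm².
Equal strain + equilibrium ⇒ each member carries load in proportion to AE: A₁E₁ = 334300000 N, A₂E₂ = 160600000 N, ΣAE = 494900000 N.
F₁ = P·A₁E₁/ΣAE = -342000·334300000/494900000 = -231000 N.

-231 kN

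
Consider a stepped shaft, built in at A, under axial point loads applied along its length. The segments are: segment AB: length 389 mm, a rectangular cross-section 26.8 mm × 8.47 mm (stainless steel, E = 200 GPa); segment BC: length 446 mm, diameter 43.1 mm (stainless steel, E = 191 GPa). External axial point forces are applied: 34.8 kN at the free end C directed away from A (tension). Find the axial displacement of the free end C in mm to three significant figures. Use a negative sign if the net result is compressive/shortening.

0.354 mm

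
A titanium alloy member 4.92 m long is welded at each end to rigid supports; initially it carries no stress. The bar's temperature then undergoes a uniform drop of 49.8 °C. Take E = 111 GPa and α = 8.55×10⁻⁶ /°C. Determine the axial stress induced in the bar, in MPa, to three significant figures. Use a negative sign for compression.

Free thermal expansion αLΔT = 8.55e-6 · 4920 · -49.8 = -2.095 mm.
The walls impose strain ε = −(-2.095)/4920 = 4.2579e-04; σ = Eε = 111000 · 4.2579e-04 = 47.26 MPa.

47.3 MPa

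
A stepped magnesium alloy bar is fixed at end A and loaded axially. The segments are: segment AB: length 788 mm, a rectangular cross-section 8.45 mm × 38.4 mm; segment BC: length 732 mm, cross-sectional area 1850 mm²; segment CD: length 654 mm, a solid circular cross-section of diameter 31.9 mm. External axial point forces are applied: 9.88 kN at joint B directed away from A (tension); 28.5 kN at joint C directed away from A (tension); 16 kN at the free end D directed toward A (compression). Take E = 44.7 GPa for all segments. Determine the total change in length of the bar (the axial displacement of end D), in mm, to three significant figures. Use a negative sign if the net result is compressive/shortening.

Internal axial forces (sectioning from the free end, tension +): N_CD = -16 kN, N_BC = 12.5 kN, N_AB = 22.38 kN.
A_AB = 324.5 mm².
A_CD = 799.2 mm².
δ_AB = 22380·788/(324.5·44700) = 1.216 mm
δ_BC = 12500·732/(1850·44700) = 0.1106 mm
δ_CD = -16000·654/(799.2·44700) = -0.2929 mm
δ = Σδ_i = 1.034 mm.

1.03 mm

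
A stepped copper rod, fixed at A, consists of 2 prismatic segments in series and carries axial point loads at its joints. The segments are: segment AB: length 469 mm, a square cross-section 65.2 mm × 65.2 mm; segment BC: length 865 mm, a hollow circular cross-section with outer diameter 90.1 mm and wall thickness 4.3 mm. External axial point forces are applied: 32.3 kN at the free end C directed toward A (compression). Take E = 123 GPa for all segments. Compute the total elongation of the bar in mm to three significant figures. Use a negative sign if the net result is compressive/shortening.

-0.225 mm

Internal axial forces (sectioning from the free end, tension +): N_BC = -32.3 kN, N_AB = -32.3 kN.
A_AB = 4251 mm².
A_BC = 1159 mm².
δ_AB = -32300·469/(4251·123000) = -0.02897 mm
δ_BC = -32300·865/(1159·123000) = -0.196 mm
δ = Σδ_i = -0.225 mm.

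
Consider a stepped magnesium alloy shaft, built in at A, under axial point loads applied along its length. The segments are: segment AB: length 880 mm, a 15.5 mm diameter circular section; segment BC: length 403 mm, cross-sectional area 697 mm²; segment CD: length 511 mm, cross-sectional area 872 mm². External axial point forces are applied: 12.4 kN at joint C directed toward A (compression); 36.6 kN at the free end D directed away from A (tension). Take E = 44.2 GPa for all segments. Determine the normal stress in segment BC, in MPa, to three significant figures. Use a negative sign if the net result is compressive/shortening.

34.7 MPa

Internal axial forces (sectioning from the free end, tension +): N_CD = 36.6 kN, N_BC = 24.2 kN, N_AB = 24.2 kN.
σ_BC = N_BC/A_BC = 24200/697 = 34.72 MPa.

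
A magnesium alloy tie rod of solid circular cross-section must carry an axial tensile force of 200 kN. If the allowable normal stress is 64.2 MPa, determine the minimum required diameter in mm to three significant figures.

Required area A ≥ P/σ_allow = 200000/64.2 = 3115 mm².
For a solid circular section, d ≥ √(4A/π) = 62.98 mm.

63.0 mm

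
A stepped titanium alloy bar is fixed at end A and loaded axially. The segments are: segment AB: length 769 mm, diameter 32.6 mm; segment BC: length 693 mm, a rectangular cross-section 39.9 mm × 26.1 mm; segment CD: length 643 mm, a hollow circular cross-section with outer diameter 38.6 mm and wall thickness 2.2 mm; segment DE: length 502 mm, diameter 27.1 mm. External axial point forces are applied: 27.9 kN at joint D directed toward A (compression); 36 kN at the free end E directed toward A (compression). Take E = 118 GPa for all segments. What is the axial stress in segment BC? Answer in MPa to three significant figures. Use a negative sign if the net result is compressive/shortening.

-61.4 MPa

Internal axial forces (sectioning from the free end, tension +): N_DE = -36 kN, N_CD = -63.9 kN, N_BC = -63.9 kN, N_AB = -63.9 kN.
A_BC = 1041 mm².
σ_BC = N_BC/A_BC = -63900/1041 = -61.36 MPa.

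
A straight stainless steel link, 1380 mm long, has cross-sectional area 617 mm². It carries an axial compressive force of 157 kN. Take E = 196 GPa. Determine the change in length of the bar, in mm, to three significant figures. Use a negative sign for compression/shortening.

-1.79 mm

δ_mech = NL/(AE) = -157000·1380/(617·196000) = -1.792 mm.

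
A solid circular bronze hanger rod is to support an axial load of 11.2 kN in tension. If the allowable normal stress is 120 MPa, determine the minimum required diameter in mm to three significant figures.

Required area A ≥ P/σ_allow = 11200/120 = 93.33 mm².
For a solid circular section, d ≥ √(4A/π) = 10.9 mm.

10.9 mm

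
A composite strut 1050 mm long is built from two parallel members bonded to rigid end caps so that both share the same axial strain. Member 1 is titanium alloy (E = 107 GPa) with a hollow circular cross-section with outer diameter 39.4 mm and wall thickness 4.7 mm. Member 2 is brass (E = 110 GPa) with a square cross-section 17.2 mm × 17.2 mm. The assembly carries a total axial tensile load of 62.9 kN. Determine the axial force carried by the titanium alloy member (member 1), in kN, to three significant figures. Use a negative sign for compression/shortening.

39.5 kN

A_1 = 512.4 mm².
A_2 = 295.8 mm².
Equal strain + equilibrium ⇒ each member carries load in proportion to AE: A₁E₁ = 54820000 N, A₂E₂ = 32540000 N, ΣAE = 87370000 N.
F₁ = P·A₁E₁/ΣAE = 62900·54820000/87370000 = 39470 N.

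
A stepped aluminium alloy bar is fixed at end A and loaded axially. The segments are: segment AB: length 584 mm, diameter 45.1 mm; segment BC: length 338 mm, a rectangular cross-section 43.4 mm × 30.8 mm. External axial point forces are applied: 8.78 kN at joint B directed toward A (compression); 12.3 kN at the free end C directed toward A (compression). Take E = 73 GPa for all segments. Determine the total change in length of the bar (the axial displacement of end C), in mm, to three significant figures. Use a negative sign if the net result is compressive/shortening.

Internal axial forces (sectioning from the free end, tension +): N_BC = -12.3 kN, N_AB = -21.08 kN.
A_AB = 1598 mm².
A_BC = 1337 mm².
δ_AB = -21080·584/(1598·73000) = -0.1056 mm
δ_BC = -12300·338/(1337·73000) = -0.0426 mm
δ = Σδ_i = -0.1482 mm.

-0.148 mm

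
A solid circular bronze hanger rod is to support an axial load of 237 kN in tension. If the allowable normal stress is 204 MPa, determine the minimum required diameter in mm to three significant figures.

Required area A ≥ P/σ_allow = 237000/204 = 1162 mm².
For a solid circular section, d ≥ √(4A/π) = 38.46 mm.

38.5 mm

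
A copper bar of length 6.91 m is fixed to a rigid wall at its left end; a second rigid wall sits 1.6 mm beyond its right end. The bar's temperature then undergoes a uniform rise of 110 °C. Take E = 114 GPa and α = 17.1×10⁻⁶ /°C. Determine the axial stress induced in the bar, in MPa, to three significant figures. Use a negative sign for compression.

-188 MPa

Free thermal expansion αLΔT = 17.1e-6 · 6910 · 110 = 13 mm.
The walls engage after the gap closes; constrained expansion = 13 − 1.6 = 11.4 mm.
The walls impose strain ε = −(11.4)/6910 = -1.6495e-03; σ = Eε = 114000 · -1.6495e-03 = -188 MPa.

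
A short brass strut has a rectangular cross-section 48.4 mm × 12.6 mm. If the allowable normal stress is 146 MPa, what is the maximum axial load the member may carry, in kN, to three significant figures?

89.0 kN

A = 609.8 mm².
P_max = σ_allow · A = 146 · 609.8 = 89040 N = 89.04 kN.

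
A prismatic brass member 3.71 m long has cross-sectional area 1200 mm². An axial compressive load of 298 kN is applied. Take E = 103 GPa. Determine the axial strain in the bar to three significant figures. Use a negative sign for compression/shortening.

σ = N/A = -248.3 MPa; ε = σ/E = -248.3/103000 = -2.411e-03.

-0.00241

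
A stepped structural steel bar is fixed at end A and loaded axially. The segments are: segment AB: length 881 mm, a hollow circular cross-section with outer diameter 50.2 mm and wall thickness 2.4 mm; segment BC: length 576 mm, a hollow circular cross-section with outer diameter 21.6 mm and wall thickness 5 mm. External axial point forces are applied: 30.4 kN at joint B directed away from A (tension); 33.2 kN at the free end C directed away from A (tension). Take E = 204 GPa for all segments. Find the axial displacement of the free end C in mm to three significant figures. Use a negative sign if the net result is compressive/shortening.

Internal axial forces (sectioning from the free end, tension +): N_BC = 33.2 kN, N_AB = 63.6 kN.
A_AB = 360.4 mm².
A_BC = 260.8 mm².
δ_AB = 63600·881/(360.4·204000) = 0.7621 mm
δ_BC = 33200·576/(260.8·204000) = 0.3595 mm
δ = Σδ_i = 1.122 mm.

1.12 mm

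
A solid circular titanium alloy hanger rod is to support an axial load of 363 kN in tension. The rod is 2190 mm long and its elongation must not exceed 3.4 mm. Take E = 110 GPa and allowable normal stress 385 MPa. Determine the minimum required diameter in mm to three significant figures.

Required area A ≥ P/σ_allow = 363000/385 = 942.9 mm².
For a solid circular section, d ≥ √(4A/π) = 34.65 mm.
Elongation limit: A ≥ PL/(Eδ_allow) = 363000·2190/(110000·3.4) = 2126 mm² ⇒ d ≥ 52.02 mm.
The elongation limit governs.

52.0 mm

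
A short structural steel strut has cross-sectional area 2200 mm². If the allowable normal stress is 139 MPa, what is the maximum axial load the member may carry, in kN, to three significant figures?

P_max = σ_allow · A = 139 · 2200 = 305800 N = 305.8 kN.

306 kN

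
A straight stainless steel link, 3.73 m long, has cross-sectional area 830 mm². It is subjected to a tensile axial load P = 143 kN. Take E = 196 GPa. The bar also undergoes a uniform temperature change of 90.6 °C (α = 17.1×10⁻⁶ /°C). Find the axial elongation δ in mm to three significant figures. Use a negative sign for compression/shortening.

δ_mech = NL/(AE) = 143000·3730/(830·196000) = 3.279 mm.
δ_thermal = αLΔT = 17.1e-6·3730·90.6 = 5.779 mm.
δ = δ_mech + δ_thermal = 9.058 mm.

9.06 mm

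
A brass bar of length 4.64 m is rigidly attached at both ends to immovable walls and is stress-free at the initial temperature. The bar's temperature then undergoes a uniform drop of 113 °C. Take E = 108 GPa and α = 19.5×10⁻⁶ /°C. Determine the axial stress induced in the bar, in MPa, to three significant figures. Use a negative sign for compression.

238 MPa

Free thermal expansion αLΔT = 19.5e-6 · 4640 · -113 = -10.22 mm.
The walls impose strain ε = −(-10.22)/4640 = 2.2035e-03; σ = Eε = 108000 · 2.2035e-03 = 238 MPa.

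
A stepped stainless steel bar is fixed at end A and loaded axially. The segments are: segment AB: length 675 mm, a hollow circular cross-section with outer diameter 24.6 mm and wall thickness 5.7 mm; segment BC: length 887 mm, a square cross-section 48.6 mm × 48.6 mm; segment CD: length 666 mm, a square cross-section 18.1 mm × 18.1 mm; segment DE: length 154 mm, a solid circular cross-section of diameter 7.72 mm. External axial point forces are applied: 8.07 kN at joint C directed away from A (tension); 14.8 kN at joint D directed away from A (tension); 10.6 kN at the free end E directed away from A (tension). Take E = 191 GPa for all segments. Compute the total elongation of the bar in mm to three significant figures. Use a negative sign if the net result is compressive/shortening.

0.868 mm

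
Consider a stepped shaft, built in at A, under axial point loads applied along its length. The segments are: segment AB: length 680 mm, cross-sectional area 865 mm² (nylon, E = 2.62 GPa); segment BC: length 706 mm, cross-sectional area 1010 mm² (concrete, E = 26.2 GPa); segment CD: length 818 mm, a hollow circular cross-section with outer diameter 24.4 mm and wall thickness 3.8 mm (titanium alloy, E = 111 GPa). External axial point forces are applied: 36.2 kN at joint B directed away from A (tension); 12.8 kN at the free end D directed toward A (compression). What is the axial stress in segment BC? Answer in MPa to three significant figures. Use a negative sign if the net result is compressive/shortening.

-12.7 MPa

Internal axial forces (sectioning from the free end, tension +): N_CD = -12.8 kN, N_BC = -12.8 kN, N_AB = 23.4 kN.
σ_BC = N_BC/A_BC = -12800/1010 = -12.67 MPa.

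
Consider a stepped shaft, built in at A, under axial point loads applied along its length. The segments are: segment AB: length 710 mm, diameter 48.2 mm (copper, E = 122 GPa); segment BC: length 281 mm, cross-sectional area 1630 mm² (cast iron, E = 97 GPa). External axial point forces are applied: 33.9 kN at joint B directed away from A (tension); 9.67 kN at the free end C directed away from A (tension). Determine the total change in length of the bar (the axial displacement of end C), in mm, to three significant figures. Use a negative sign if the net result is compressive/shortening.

Internal axial forces (sectioning from the free end, tension +): N_BC = 9.67 kN, N_AB = 43.57 kN.
A_AB = 1825 mm².
δ_AB = 43570·710/(1825·122000) = 0.139 mm
δ_BC = 9670·281/(1630·97000) = 0.01719 mm
δ = Σδ_i = 0.1561 mm.

0.156 mm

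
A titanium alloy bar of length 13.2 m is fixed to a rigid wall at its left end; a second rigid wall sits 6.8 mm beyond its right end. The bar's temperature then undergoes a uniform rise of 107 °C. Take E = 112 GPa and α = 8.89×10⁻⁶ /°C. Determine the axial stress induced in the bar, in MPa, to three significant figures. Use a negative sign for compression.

-48.8 MPa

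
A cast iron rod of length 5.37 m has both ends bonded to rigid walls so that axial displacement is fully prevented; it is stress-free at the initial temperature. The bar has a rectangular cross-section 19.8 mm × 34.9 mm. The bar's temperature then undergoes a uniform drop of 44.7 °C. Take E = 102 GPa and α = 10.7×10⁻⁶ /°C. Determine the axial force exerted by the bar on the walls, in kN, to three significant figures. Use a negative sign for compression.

33.7 kN

Free thermal expansion αLΔT = 10.7e-6 · 5370 · -44.7 = -2.568 mm.
The walls impose strain ε = −(-2.568)/5370 = 4.7829e-04; σ = Eε = 102000 · 4.7829e-04 = 48.79 MPa.
Wall reaction R = σ·A = 48.79·691 = 33710 N = 33.71 kN.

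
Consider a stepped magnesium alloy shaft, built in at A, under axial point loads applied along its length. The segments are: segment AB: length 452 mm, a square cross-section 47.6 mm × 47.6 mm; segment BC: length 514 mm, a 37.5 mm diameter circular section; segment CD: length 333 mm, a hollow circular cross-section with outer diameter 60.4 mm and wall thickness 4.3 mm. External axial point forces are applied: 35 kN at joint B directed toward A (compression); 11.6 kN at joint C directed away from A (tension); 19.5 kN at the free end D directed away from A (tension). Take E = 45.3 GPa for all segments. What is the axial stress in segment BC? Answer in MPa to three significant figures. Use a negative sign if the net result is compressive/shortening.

28.2 MPa

Internal axial forces (sectioning from the free end, tension +): N_CD = 19.5 kN, N_BC = 31.1 kN, N_AB = -3.9 kN.
A_BC = 1104 mm².
σ_BC = N_BC/A_BC = 31100/1104 = 28.16 MPa.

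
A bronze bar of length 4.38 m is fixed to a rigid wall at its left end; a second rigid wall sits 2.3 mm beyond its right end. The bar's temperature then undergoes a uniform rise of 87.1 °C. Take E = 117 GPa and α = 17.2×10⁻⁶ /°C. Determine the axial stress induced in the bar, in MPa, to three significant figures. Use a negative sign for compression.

-114 MPa

Free thermal expansion αLΔT = 17.2e-6 · 4380 · 87.1 = 6.562 mm.
The walls engage after the gap closes; constrained expansion = 6.562 − 2.3 = 4.262 mm.
The walls impose strain ε = −(4.262)/4380 = -9.7301e-04; σ = Eε = 117000 · -9.7301e-04 = -113.8 MPa.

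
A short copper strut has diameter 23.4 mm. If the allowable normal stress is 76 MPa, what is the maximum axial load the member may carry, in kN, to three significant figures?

32.7 kN

A = 430.1 mm².
P_max = σ_allow · A = 76 · 430.1 = 32680 N = 32.68 kN.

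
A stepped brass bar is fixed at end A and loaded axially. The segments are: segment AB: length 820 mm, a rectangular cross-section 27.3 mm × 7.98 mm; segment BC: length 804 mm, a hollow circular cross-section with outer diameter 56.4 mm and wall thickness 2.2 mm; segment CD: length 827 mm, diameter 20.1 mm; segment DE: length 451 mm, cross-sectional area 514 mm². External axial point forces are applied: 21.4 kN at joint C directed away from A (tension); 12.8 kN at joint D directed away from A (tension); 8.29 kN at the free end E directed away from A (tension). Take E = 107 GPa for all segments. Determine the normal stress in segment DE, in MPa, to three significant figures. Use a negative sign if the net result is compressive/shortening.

16.1 MPa

Internal axial forces (sectioning from the free end, tension +): N_DE = 8.29 kN, N_CD = 21.09 kN, N_BC = 42.49 kN, N_AB = 42.49 kN.
σ_DE = N_DE/A_DE = 8290/514 = 16.13 MPa.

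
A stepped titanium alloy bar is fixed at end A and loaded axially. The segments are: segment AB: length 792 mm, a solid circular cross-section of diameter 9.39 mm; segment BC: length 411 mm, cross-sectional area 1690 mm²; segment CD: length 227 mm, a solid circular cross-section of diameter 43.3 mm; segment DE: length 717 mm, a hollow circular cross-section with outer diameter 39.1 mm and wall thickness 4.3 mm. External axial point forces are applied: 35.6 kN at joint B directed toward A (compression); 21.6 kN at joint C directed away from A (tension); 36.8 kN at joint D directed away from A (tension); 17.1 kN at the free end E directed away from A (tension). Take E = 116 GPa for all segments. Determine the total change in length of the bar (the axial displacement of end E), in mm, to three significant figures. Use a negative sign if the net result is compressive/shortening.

Internal axial forces (sectioning from the free end, tension +): N_DE = 17.1 kN, N_CD = 53.9 kN, N_BC = 75.5 kN, N_AB = 39.9 kN.
A_AB = 69.25 mm².
A_CD = 1473 mm².
A_DE = 470.1 mm².
δ_AB = 39900·792/(69.25·116000) = 3.934 mm
δ_BC = 75500·411/(1690·116000) = 0.1583 mm
δ_CD = 53900·227/(1473·116000) = 0.07163 mm
δ_DE = 17100·717/(470.1·116000) = 0.2248 mm
δ = Σδ_i = 4.389 mm.

4.39 mm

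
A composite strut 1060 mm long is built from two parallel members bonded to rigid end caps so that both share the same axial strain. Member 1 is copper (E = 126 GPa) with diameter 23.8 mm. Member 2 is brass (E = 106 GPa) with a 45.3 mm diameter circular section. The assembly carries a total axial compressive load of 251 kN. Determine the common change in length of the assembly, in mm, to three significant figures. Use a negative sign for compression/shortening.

-1.17 mm

A_1 = 444.9 mm².
A_2 = 1612 mm².
Equal strain + equilibrium ⇒ each member carries load in proportion to AE: A₁E₁ = 56050000 N, A₂E₂ = 170800000 N, ΣAE = 226900000 N.
δ = PL/ΣAE = -251000·1060/226900000 = -1.173 mm.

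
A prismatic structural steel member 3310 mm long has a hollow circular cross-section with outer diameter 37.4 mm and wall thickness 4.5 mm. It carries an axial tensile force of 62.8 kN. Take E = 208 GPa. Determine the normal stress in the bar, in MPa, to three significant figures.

135 MPa

A = 465.1 mm².
σ = N/A = 62800/465.1 = 135 MPa.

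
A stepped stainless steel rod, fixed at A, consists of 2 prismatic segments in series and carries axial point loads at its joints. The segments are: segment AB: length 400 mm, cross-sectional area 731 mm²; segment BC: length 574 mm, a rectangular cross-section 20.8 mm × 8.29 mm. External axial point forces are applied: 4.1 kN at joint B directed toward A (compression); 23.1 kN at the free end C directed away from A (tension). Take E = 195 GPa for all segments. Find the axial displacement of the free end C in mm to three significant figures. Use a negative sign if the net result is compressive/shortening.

Internal axial forces (sectioning from the free end, tension +): N_BC = 23.1 kN, N_AB = 19 kN.
A_BC = 172.4 mm².
δ_AB = 19000·400/(731·195000) = 0.05332 mm
δ_BC = 23100·574/(172.4·195000) = 0.3943 mm
δ = Σδ_i = 0.4477 mm.

0.448 mm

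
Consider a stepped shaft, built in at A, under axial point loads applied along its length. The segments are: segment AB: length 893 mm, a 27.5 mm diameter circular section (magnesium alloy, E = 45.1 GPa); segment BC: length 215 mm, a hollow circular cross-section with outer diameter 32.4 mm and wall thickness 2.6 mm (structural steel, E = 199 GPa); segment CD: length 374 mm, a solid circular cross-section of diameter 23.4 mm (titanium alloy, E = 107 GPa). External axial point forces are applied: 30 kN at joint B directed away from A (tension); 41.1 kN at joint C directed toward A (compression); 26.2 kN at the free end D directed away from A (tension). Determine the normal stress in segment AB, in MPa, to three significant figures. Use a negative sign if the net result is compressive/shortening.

Internal axial forces (sectioning from the free end, tension +): N_CD = 26.2 kN, N_BC = -14.9 kN, N_AB = 15.1 kN.
A_AB = 594 mm².
σ_AB = N_AB/A_AB = 15100/594 = 25.42 MPa.

25.4 MPa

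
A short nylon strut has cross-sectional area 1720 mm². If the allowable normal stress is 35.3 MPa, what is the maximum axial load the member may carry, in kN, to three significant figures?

P_max = σ_allow · A = 35.3 · 1720 = 60720 N = 60.72 kN.

60.7 kN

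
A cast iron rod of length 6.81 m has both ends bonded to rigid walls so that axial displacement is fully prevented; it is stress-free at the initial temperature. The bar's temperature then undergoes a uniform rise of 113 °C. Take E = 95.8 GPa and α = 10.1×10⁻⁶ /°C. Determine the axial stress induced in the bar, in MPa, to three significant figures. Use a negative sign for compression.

Free thermal expansion αLΔT = 10.1e-6 · 6810 · 113 = 7.772 mm.
The walls impose strain ε = −(7.772)/6810 = -1.1413e-03; σ = Eε = 95800 · -1.1413e-03 = -109.3 MPa.

-109 MPa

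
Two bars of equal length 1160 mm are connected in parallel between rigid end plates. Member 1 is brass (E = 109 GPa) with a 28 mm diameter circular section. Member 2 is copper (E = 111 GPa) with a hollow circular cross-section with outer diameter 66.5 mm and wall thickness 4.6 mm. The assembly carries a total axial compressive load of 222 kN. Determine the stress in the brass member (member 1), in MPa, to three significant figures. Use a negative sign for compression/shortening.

A_1 = 615.8 mm².
A_2 = 894.5 mm².
Equal strain + equilibrium ⇒ each member carries load in proportion to AE: A₁E₁ = 67120000 N, A₂E₂ = 99290000 N, ΣAE = 166400000 N.
σ₁ = P·E₁/ΣAE = -222000·109000/166400000 = -145.4 MPa.

-145 MPa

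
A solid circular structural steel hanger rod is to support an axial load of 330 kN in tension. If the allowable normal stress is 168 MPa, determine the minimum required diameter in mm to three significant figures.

50.0 mm

Required area A ≥ P/σ_allow = 330000/168 = 1964 mm².
For a solid circular section, d ≥ √(4A/π) = 50.01 mm.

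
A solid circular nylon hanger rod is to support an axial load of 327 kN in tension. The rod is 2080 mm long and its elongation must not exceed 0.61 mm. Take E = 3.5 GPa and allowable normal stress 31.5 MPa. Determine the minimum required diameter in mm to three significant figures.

Required area A ≥ P/σ_allow = 327000/31.5 = 10380 mm².
For a solid circular section, d ≥ √(4A/π) = 115 mm.
Elongation limit: A ≥ PL/(Eδ_allow) = 327000·2080/(3500·0.61) = 318600 mm² ⇒ d ≥ 636.9 mm.
The elongation limit governs.

637 mm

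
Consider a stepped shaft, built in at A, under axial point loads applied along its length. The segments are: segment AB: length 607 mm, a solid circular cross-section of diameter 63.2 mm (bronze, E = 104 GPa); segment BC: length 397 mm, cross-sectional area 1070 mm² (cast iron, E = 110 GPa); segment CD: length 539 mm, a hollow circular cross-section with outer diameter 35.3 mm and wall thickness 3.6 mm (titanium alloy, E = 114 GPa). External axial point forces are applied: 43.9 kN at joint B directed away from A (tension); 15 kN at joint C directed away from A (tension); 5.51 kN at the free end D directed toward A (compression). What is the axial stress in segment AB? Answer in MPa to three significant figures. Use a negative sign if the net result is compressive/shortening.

Internal axial forces (sectioning from the free end, tension +): N_CD = -5.51 kN, N_BC = 9.49 kN, N_AB = 53.39 kN.
A_AB = 3137 mm².
σ_AB = N_AB/A_AB = 53390/3137 = 17.02 MPa.

17.0 MPa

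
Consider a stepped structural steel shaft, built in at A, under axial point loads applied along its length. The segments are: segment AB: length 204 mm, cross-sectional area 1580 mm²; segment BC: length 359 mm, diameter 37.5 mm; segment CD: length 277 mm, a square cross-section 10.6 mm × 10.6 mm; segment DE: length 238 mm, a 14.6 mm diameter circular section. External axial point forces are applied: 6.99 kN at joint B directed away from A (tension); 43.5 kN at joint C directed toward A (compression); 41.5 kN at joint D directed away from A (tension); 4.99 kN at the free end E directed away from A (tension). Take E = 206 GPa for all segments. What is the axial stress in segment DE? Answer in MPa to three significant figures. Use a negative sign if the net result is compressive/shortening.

Internal axial forces (sectioning from the free end, tension +): N_DE = 4.99 kN, N_CD = 46.49 kN, N_BC = 2.99 kN, N_AB = 9.98 kN.
A_DE = 167.4 mm².
σ_DE = N_DE/A_DE = 4990/167.4 = 29.81 MPa.

29.8 MPa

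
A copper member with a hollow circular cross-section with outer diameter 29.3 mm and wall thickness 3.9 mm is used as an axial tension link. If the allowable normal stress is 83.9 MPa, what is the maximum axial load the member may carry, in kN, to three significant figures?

A = 311.2 mm².
P_max = σ_allow · A = 83.9 · 311.2 = 26110 N = 26.11 kN.

26.1 kN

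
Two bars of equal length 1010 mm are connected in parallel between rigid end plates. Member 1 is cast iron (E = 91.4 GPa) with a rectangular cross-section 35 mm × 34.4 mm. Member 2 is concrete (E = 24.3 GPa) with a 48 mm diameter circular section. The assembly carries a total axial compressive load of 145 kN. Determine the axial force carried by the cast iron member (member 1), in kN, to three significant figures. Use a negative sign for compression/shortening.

-104 kN

A_1 = 1204 mm².
A_2 = 1810 mm².
Equal strain + equilibrium ⇒ each member carries load in proportion to AE: A₁E₁ = 110000000 N, A₂E₂ = 43970000 N, ΣAE = 154000000 N.
F₁ = P·A₁E₁/ΣAE = -145000·110000000/154000000 = -103600 N.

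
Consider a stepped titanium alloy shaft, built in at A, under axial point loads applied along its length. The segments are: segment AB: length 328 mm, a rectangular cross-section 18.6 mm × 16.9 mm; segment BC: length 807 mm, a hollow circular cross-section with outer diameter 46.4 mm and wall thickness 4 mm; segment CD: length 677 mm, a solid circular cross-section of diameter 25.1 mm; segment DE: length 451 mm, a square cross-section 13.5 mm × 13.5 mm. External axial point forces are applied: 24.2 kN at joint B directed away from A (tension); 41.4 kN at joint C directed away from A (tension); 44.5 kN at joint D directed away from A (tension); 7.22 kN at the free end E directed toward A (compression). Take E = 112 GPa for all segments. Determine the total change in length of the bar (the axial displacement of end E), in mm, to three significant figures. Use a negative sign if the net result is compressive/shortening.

2.32 mm

Internal axial forces (sectioning from the free end, tension +): N_DE = -7.22 kN, N_CD = 37.28 kN, N_BC = 78.68 kN, N_AB = 102.9 kN.
A_AB = 314.3 mm².
A_BC = 532.8 mm².
A_CD = 494.8 mm².
A_DE = 182.2 mm².
δ_AB = 102900·328/(314.3·112000) = 0.9585 mm
δ_BC = 78680·807/(532.8·112000) = 1.064 mm
δ_CD = 37280·677/(494.8·112000) = 0.4554 mm
δ_DE = -7220·451/(182.2·112000) = -0.1595 mm
δ = Σδ_i = 2.318 mm.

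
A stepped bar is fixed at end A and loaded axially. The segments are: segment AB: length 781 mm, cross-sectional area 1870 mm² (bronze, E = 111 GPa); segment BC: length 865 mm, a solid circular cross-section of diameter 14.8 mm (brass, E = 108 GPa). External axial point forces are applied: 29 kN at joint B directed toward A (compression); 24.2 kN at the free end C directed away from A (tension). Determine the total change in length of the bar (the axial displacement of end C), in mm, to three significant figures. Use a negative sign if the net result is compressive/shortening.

Internal axial forces (sectioning from the free end, tension +): N_BC = 24.2 kN, N_AB = -4.8 kN.
A_BC = 172 mm².
δ_AB = -4800·781/(1870·111000) = -0.01806 mm
δ_BC = 24200·865/(172·108000) = 1.127 mm
δ = Σδ_i = 1.109 mm.

1.11 mm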